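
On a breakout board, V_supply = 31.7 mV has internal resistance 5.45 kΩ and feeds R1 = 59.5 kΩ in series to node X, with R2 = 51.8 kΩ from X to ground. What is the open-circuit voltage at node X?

R1' = 5.45 + 59.5 = 64.95 kΩ (source resistance + R1).
V_th is the unloaded tap voltage: V_supply · R2/(R1'+R2) = 31.7 × 0.4437 = 14.06 mV.

V_th ≈ 14.1 mV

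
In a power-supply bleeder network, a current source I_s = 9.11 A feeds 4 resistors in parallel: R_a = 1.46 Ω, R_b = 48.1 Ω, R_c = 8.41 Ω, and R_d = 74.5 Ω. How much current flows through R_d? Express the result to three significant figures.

I ≈ 0.146 A

Total conductance ΣG = 1/1.46 + 1/48.1 + 1/8.41 + 1/74.5 = 0.8381 (units of 1/Ω).
Current divider: I(R_d) = I_s · G_k/ΣG = 9.11 × (0.01342/0.8381) = 9.11 × 0.01602 = 0.1459 A.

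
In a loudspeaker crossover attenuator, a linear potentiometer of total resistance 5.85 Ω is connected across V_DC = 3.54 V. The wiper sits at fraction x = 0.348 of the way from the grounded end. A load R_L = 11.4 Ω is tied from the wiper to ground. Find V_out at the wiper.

The pot divides into 3.814 Ω above the wiper and 2.036 Ω below.
Lower segment in parallel with the load: 2.036 ‖ 11.4 = 1.727 Ω.
V_out = 3.54 × 1.727/(3.814 + 1.727) = 1.103 V.
(Unloaded: V_out = x·V_DC = 1.23 V.)

V_out ≈ 1.10 V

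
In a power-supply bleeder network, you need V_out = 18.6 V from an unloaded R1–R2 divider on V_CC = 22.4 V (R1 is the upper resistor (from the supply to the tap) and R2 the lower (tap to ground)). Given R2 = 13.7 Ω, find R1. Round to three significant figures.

R1 ≈ 2.80 Ω

The divider ratio is R2/(R1+R2) = 18.6/22.4 = 0.8304.
Rearranging, R1 = R2·(1−k)/k = 13.7 × 0.2043 = 2.799 Ω.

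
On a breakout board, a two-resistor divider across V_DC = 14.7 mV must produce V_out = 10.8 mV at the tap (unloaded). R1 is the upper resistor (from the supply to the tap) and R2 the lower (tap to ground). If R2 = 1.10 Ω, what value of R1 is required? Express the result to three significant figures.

R1 ≈ 0.397 Ω

Required fraction k = V_out/V_DC = 0.7347.
So R1 = R2 · (V_DC/V_out − 1) = 1.10 × (14.7/10.8 − 1) = 1.10 × 0.3611 = 0.3972 Ω.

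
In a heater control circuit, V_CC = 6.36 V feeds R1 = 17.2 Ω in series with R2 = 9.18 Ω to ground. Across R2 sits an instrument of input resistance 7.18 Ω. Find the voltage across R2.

The load sits in parallel with R2, giving an effective lower resistance R2' = R2·R_L/(R2+R_L) = 4.029 Ω.
Then V_out = V_CC · R2'/(R1 + R2') = 6.36 × 4.029/21.23 = 1.207 V.

V_out ≈ 1.21 V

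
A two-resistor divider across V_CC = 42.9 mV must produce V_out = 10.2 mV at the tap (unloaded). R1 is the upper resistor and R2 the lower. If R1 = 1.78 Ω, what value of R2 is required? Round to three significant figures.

V_out/V_CC = R2/(R1+R2) = 0.2378.
So R2 = R1 · V_out/(V_CC − V_out) = 1.78 × 10.2/(42.9 − 10.2) = 1.78 × 0.3119 = 0.5552 Ω.

R2 ≈ 0.555 Ω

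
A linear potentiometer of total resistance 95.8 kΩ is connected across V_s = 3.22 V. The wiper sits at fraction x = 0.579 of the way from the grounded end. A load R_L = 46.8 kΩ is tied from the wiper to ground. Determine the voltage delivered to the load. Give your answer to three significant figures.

The pot divides into 40.33 kΩ above the wiper and 55.47 kΩ below.
Lower segment in parallel with the load: 55.47 ‖ 46.8 = 25.38 kΩ.
V_out = 3.22 × 25.38/(40.33 + 25.38) = 1.244 V.
(Unloaded: V_out = x·V_s = 1.86 V.)

V_out ≈ 1.24 V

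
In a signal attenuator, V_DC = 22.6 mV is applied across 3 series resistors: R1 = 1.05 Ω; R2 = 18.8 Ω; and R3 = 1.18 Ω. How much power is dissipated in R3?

Series current I = V_DC/ΣR = 22.6/21.03 = 1.075 mA.
P(R3) = I²·R3 = (1.075)² × 1.18 = 1.363 µW.

P ≈ 1.36 µW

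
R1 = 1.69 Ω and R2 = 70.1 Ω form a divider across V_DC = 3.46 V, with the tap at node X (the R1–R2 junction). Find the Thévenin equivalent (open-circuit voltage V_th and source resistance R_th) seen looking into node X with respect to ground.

V_th ≈ 3.38 V, R_th ≈ 1.65 Ω

With X open, the divider is unloaded: V_th = 3.46 × 70.1/71.79 = 3.379 V.
Looking into X with the source shorted: R_th = R1·R2/(R1+R2) = 1.690 × 70.1/71.79 = 1.650 Ω.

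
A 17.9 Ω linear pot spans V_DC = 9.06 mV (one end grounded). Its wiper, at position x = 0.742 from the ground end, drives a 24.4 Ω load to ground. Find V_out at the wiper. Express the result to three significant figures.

V_out ≈ 5.89 mV

The pot divides into 4.618 Ω above the wiper and 13.28 Ω below.
Lower segment in parallel with the load: 13.28 ‖ 24.4 = 8.600 Ω.
Loaded-divider output: V_out = 9.06 × 0.6506 = 5.895 mV.
(Unloaded: V_out = x·V_DC = 6.72 mV.)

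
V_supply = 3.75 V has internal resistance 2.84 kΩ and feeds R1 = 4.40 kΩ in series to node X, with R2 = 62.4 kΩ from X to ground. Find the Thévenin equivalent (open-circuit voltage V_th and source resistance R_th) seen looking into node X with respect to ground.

V_th ≈ 3.36 V, R_th ≈ 6.49 kΩ

R1' = 2.84 + 4.40 = 7.240 kΩ (source resistance + R1).
Open-circuit (no load on X): V_th = V_supply · R2/(R1' + R2) = 3.75 × 62.4/(7.240 + 62.4) = 3.360 V.
Zeroing V_supply shorts the top of R1' to ground, so R_th = R1' ‖ R2 = 6.487 kΩ.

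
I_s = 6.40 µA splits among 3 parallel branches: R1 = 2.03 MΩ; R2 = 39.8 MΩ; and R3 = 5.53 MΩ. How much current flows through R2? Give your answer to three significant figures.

I ≈ 0.230 µA

Total conductance ΣG = 1/2.03 + 1/39.8 + 1/5.53 = 0.6986 (units of 1/MΩ).
By the current-divider rule, I = I_s · G_k/ΣG = 6.40 × 0.03597 = 0.2302 µA.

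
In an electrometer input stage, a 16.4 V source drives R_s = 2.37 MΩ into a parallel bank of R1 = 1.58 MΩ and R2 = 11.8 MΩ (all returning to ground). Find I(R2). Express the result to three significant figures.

I ≈ 0.515 µA

Parallel bank: R_p = 1/(1/1.58 + 1/11.8) = 1.393 MΩ.
V_A by voltage divider: V_A = 16.4 × 1.393/(2.37 + 1.393) = 6.072 V.
Branch current I = V_A/R2 = 6.072/11.8 = 0.5146 µA.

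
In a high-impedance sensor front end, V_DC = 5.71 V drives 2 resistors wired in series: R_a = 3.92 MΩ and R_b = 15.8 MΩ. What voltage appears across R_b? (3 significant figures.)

Series total: ΣR = 3.92 + 15.8 = 19.72 MΩ.
V = V_DC · R/ΣR = 5.71 × 0.8012 = 4.575 V.

V ≈ 4.57 V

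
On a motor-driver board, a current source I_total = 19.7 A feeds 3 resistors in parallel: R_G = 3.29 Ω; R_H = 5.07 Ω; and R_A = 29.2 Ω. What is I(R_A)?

I ≈ 1.26 A

Total conductance ΣG = 1/3.29 + 1/5.07 + 1/29.2 = 0.5354 (units of 1/Ω).
By the current-divider rule, I = I_total · G_k/ΣG = 19.7 × 0.06396 = 1.260 A.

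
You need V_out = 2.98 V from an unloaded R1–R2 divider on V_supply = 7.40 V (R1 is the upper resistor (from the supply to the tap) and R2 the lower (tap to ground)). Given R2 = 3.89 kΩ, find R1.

R1 ≈ 5.77 kΩ

V_out/V_supply = R2/(R1+R2) = 0.4027.
Rearranging, R1 = R2·(1−k)/k = 3.89 × 1.483 = 5.770 kΩ.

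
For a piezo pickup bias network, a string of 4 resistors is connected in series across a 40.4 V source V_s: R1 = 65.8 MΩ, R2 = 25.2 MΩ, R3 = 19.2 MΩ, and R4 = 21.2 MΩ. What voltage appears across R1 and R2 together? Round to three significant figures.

Total series resistance ΣR = 65.8 + 25.2 + 19.2 + 21.2 = 131.4 MΩ.
R_{R1..R2} = 65.8 + 25.2 = 91.00 MΩ.
Voltage divider: V = V_s · (91.00 / 131.4) = 40.4 × 0.6925 = 27.98 V.

V ≈ 28.0 V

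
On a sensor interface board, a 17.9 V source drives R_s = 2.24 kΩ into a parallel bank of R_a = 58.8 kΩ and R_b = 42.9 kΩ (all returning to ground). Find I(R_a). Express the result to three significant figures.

Parallel bank: R_p = 1/(1/58.8 + 1/42.9) = 24.80 kΩ.
V_A by voltage divider: V_A = 17.9 × 24.80/(2.24 + 24.80) = 16.42 V.
Branch current I = V_A/R_a = 16.42/58.8 = 0.2792 mA.

I ≈ 0.279 mA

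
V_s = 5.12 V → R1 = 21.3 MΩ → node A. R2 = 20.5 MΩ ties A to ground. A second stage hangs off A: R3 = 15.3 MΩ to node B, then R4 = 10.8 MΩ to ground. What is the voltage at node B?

V_B ≈ 0.742 V

Node A sees R2 in parallel with the series input of stage 2, R3 + R4 = 26.10 MΩ.
R2 ‖ (R3+R4) = 11.48 MΩ.
First divider: V_A = V_s · 11.48/(21.3 + 11.48) = 1.793 V.
Stage 2 is unloaded, so V_B = V_A · R4/(R3+R4) = 1.793 × 10.8/26.10 = 0.7420 V.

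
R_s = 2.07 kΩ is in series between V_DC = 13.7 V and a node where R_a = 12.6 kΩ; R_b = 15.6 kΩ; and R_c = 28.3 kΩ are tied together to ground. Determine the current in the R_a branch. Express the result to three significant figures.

I ≈ 0.794 mA

Combine the parallel branches: R_p = (1/12.6 + 1/15.6 + 1/28.3)⁻¹ = 5.593 kΩ.
Node voltage V_A = V_DC · R_p/(R_s + R_p) = 13.7 × 0.7299 = 9.999 V.
I(R_a) = V_A / R_a = 9.999/12.6 = 0.7936 mA.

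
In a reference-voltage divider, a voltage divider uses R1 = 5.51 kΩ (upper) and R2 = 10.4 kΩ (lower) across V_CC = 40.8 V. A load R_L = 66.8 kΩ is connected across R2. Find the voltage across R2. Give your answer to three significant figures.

V_out ≈ 25.3 V

R2 ‖ R_L = (10.4 × 66.8)/(10.4 + 66.8) = 8.999 kΩ.
Then V_out = V_CC · R2'/(R1 + R2') = 40.8 × 8.999/14.51 = 25.31 V.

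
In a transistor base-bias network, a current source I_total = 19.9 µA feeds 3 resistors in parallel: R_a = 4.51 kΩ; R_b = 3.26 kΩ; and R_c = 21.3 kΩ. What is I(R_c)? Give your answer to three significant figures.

ΣG = 1/4.51 + 1/3.26 + 1/21.3 = 0.5754.
By the current-divider rule, I = I_total · G_k/ΣG = 19.9 × 0.08159 = 1.624 µA.

I ≈ 1.62 µA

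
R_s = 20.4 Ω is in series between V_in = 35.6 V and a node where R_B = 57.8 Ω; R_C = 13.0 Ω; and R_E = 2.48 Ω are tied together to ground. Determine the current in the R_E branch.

Equivalent of the parallel group: R_p = 2.010 Ω.
V_A = 35.6 × 2.010/22.41 = 3.193 V.
Branch current I = V_A/R_E = 3.193/2.48 = 1.288 A.
(Equivalently: I_total = 1.589 A, then current-divider fraction G_k/ΣG = 0.8106.)

I ≈ 1.29 A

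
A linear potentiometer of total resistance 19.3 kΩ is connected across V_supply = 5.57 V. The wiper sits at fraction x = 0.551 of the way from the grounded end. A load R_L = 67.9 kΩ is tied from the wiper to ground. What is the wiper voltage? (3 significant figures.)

Lower segment x·R_p = 10.63 kΩ; upper segment (1−x)·R_p = 8.666 kΩ.
R_L loads the lower segment: effective lower R = 9.194 kΩ.
V_out = 5.57 × 9.194/(8.666 + 9.194) = 2.867 V.

V_out ≈ 2.87 V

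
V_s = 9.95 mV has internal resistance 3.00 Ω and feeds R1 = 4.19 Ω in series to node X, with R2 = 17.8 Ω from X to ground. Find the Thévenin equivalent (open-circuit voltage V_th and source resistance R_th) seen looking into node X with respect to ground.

R1' = 3.00 + 4.19 = 7.190 Ω (source resistance + R1).
Open-circuit (no load on X): V_th = V_s · R2/(R1' + R2) = 9.95 × 17.8/(7.190 + 17.8) = 7.087 mV.
With V_s suppressed (replaced by a short), R_th = R1' ‖ R2 = (7.190 × 17.8)/(7.190 + 17.8) = 5.121 Ω.

V_th ≈ 7.09 mV, R_th ≈ 5.12 Ω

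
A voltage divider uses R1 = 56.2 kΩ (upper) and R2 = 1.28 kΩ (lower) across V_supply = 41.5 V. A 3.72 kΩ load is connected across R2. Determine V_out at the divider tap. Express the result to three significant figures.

First combine the lower leg with the load: R2 ‖ R_L = 0.9523 kΩ.
Voltage divider with the loaded lower leg: V_out = 41.5 × 0.9523/(56.2 + 0.9523) = 41.5 × 0.01666 = 0.6915 V.

V_out ≈ 0.692 V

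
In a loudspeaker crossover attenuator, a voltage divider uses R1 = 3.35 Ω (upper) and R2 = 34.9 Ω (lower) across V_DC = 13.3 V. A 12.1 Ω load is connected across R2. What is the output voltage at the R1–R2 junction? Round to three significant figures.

V_out ≈ 9.69 V

The load sits in parallel with R2, giving an effective lower resistance R2' = R2·R_L/(R2+R_L) = 8.985 Ω.
Voltage divider with the loaded lower leg: V_out = 13.3 × 8.985/(3.35 + 8.985) = 13.3 × 0.7284 = 9.688 V.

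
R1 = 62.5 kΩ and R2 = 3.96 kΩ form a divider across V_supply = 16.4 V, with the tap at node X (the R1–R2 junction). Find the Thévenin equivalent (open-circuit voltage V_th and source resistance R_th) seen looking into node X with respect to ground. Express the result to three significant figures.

V_th ≈ 0.977 V, R_th ≈ 3.72 kΩ

V_th is the unloaded tap voltage: V_supply · R2/(R1+R2) = 16.4 × 0.05958 = 0.9772 V.
Looking into X with the source shorted: R_th = R1·R2/(R1+R2) = 62.50 × 3.96/66.46 = 3.724 kΩ.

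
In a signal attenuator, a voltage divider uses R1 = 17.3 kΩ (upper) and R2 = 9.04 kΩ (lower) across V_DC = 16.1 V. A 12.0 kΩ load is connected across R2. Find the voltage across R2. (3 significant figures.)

V_out ≈ 3.70 V

R2 ‖ R_L = (9.04 × 12.0)/(9.04 + 12.0) = 5.156 kΩ.
Then V_out = V_DC · R2'/(R1 + R2') = 16.1 × 5.156/22.46 = 3.697 V.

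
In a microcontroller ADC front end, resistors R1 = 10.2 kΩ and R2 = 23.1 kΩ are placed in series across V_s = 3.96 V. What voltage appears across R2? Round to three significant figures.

ΣR = 10.2 + 23.1 = 33.30 kΩ.
By the voltage-divider rule, V = 3.96 × 23.10/33.30 = 2.747 V.

V ≈ 2.75 V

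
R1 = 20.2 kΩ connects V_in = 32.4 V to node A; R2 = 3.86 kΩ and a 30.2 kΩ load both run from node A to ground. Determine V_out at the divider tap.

First combine the lower leg with the load: R2 ‖ R_L = 3.423 kΩ.
Then V_out = V_in · R2'/(R1 + R2') = 32.4 × 3.423/23.62 = 4.694 V.

V_out ≈ 4.69 V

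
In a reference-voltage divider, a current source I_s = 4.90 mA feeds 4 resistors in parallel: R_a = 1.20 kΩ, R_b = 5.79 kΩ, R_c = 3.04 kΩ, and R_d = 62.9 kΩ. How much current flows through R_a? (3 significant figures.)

I ≈ 3.02 mA

ΣG = 1/1.20 + 1/5.79 + 1/3.04 + 1/62.9 = 1.351.
By the current-divider rule, I = I_s · G_k/ΣG = 4.90 × 0.6169 = 3.023 mA.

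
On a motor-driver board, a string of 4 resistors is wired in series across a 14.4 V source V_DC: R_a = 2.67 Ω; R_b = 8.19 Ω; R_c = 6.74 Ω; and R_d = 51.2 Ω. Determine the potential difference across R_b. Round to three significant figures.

V ≈ 1.71 V

ΣR = 2.67 + 8.19 + 6.74 + 51.2 = 68.80 Ω.
V = V_DC · R/ΣR = 14.4 × 0.1190 = 1.714 V.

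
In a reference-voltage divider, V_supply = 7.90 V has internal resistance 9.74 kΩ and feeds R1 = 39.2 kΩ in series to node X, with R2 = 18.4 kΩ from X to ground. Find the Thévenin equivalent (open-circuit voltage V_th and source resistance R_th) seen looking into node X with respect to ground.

R1' = 9.74 + 39.2 = 48.94 kΩ (source resistance + R1).
Open-circuit (no load on X): V_th = V_supply · R2/(R1' + R2) = 7.90 × 18.4/(48.94 + 18.4) = 2.159 V.
Zeroing V_supply shorts the top of R1' to ground, so R_th = R1' ‖ R2 = 13.37 kΩ.

V_th ≈ 2.16 V, R_th ≈ 13.4 kΩ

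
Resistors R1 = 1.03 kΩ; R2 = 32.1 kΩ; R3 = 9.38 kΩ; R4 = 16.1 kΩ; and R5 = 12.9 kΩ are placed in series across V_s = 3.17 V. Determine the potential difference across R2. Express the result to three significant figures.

V ≈ 1.42 V

ΣR = 1.03 + 32.1 + 9.38 + 16.1 + 12.9 = 71.51 kΩ.
By the voltage-divider rule, V = 3.17 × 32.10/71.51 = 1.423 V.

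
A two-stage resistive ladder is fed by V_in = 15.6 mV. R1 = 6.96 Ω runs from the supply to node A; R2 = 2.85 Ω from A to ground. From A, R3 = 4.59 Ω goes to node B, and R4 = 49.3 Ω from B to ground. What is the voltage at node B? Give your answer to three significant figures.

The second stage (R3 + R4 = 53.89 Ω) loads node A in parallel with R2.
Effective lower resistance at A: R2 ‖ 53.89 = 2.707 Ω.
First divider: V_A = V_in · 2.707/(6.96 + 2.707) = 4.368 mV.
Then the unloaded second divider: V_B = V_A × R4/(R3+R4) = 4.368 × 0.9148 = 3.996 mV.

V_B ≈ 4.00 mV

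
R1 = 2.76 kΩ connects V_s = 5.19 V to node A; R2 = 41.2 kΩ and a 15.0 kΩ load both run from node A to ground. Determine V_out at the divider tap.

V_out ≈ 4.15 V

The load sits in parallel with R2, giving an effective lower resistance R2' = R2·R_L/(R2+R_L) = 11.00 kΩ.
Then V_out = V_s · R2'/(R1 + R2') = 5.19 × 11.00/13.76 = 4.149 V.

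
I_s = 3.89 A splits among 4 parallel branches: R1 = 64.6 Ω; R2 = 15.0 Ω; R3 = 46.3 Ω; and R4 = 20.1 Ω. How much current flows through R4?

I ≈ 1.26 A

Total conductance ΣG = 1/64.6 + 1/15.0 + 1/46.3 + 1/20.1 = 0.1535 (units of 1/Ω).
By the current-divider rule, I = I_s · G_k/ΣG = 3.89 × 0.3241 = 1.261 A.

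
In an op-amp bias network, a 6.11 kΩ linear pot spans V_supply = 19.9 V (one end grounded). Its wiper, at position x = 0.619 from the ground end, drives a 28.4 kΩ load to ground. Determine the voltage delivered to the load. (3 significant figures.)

V_out ≈ 11.7 V

Lower segment x·R_p = 3.782 kΩ; upper segment (1−x)·R_p = 2.328 kΩ.
(x·R_p) ‖ R_L = 3.338 kΩ.
Then V_out = V_supply · 3.338/(2.328 + 3.338) = 11.72 V.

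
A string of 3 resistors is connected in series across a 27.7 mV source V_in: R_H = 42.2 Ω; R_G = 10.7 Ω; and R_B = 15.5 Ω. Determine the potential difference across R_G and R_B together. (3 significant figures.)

V ≈ 10.6 mV

Total series resistance ΣR = 42.2 + 10.7 + 15.5 = 68.40 Ω.
R_{R_G..R_B} = 10.7 + 15.5 = 26.20 Ω.
Voltage divider: V = V_in · (26.20 / 68.40) = 27.7 × 0.3830 = 10.61 mV.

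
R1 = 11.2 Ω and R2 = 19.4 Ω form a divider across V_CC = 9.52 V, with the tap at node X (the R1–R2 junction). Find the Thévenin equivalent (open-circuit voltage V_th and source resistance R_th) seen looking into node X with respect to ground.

V_th ≈ 6.04 V, R_th ≈ 7.10 Ω

V_th is the unloaded tap voltage: V_CC · R2/(R1+R2) = 9.52 × 0.6340 = 6.036 V.
Looking into X with the source shorted: R_th = R1·R2/(R1+R2) = 11.20 × 19.4/30.60 = 7.101 Ω.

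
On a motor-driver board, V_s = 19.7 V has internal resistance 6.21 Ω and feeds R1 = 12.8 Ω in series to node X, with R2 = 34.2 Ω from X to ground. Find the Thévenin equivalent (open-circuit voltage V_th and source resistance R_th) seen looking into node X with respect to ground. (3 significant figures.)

R1' = 6.21 + 12.8 = 19.01 Ω (source resistance + R1).
With X open, the divider is unloaded: V_th = 19.7 × 34.2/53.21 = 12.66 V.
Zeroing V_s shorts the top of R1' to ground, so R_th = R1' ‖ R2 = 12.22 Ω.

V_th ≈ 12.7 V, R_th ≈ 12.2 Ω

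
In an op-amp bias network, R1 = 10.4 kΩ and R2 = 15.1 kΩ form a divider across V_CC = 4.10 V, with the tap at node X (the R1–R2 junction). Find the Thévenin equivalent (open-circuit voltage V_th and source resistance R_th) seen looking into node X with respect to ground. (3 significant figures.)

V_th is the unloaded tap voltage: V_CC · R2/(R1+R2) = 4.10 × 0.5922 = 2.428 V.
With V_CC suppressed (replaced by a short), R_th = R1 ‖ R2 = (10.40 × 15.1)/(10.40 + 15.1) = 6.158 kΩ.

V_th ≈ 2.43 V, R_th ≈ 6.16 kΩ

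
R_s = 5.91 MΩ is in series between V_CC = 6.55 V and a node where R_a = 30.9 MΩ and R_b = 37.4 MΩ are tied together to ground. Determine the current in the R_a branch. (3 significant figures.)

I ≈ 0.157 µA

Combine the parallel branches: R_p = (1/30.9 + 1/37.4)⁻¹ = 16.92 MΩ.
V_A = 6.55 × 16.92/22.83 = 4.854 V.
Branch current I = V_A/R_a = 4.854/30.9 = 0.1571 µA.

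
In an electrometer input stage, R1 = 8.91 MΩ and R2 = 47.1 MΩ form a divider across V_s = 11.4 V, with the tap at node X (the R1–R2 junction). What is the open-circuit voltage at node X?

V_th ≈ 9.59 V

With X open, the divider is unloaded: V_th = 11.4 × 47.1/56.01 = 9.587 V.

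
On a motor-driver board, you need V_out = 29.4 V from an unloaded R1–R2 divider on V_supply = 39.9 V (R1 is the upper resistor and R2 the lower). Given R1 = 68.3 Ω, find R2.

R2 ≈ 191 Ω

Required fraction k = V_out/V_supply = 0.7368.
Rearranging, R2 = R1·k/(1−k) = 68.3 × 2.800 = 191.2 Ω.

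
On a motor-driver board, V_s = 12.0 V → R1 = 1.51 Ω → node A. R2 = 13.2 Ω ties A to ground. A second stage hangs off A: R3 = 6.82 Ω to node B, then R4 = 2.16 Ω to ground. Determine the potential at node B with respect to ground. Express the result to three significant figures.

Node A sees R2 in parallel with the series input of stage 2, R3 + R4 = 8.980 Ω.
Effective lower resistance at A: R2 ‖ 8.980 = 5.344 Ω.
First divider: V_A = V_s · 5.344/(1.51 + 5.344) = 9.356 V.
Then the unloaded second divider: V_B = V_A × R4/(R3+R4) = 9.356 × 0.2405 = 2.251 V.

V_B ≈ 2.25 V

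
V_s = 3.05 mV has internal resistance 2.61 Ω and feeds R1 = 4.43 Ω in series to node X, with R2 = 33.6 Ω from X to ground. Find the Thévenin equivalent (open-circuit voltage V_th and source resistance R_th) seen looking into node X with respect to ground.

V_th ≈ 2.52 mV, R_th ≈ 5.82 Ω

R1' = 2.61 + 4.43 = 7.040 Ω (source resistance + R1).
With X open, the divider is unloaded: V_th = 3.05 × 33.6/40.64 = 2.522 mV.
Looking into X with the source shorted: R_th = R1'·R2/(R1'+R2) = 7.040 × 33.6/40.64 = 5.820 Ω.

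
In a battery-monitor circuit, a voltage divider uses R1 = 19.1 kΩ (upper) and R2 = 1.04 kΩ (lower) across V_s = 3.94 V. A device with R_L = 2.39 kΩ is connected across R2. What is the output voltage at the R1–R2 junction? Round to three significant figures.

The load sits in parallel with R2, giving an effective lower resistance R2' = R2·R_L/(R2+R_L) = 0.7247 kΩ.
Now apply the divider: V_out = 3.94 × 0.03655 = 0.1440 V.

V_out ≈ 0.144 V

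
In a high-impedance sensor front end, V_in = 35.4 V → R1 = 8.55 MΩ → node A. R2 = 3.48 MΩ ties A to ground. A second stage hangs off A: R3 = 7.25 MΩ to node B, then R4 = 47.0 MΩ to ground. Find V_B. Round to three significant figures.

The second stage (R3 + R4 = 54.25 MΩ) loads node A in parallel with R2.
R2 ‖ (R3+R4) = 3.270 MΩ.
So V_A = 35.4 × 0.2767 = 9.794 V.
V_B = V_A × 0.8664 = 8.485 V.

V_B ≈ 8.49 V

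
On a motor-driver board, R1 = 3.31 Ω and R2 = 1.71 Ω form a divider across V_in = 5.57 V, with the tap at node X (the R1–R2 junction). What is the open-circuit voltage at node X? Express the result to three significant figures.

With X open, the divider is unloaded: V_th = 5.57 × 1.71/5.020 = 1.897 V.

V_th ≈ 1.90 V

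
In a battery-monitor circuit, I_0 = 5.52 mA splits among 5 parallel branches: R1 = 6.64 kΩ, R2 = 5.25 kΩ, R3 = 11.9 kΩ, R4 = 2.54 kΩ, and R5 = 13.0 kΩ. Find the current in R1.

I ≈ 0.928 mA

Total conductance ΣG = 1/6.64 + 1/5.25 + 1/11.9 + 1/2.54 + 1/13.0 = 0.8957 (units of 1/kΩ).
Current divider: I(R1) = I_0 · G_k/ΣG = 5.52 × (0.1506/0.8957) = 5.52 × 0.1681 = 0.9281 mA.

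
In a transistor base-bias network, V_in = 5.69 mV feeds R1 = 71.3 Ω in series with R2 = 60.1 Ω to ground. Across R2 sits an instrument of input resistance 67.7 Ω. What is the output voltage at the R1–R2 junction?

The load sits in parallel with R2, giving an effective lower resistance R2' = R2·R_L/(R2+R_L) = 31.84 Ω.
Then V_out = V_in · R2'/(R1 + R2') = 5.69 × 31.84/103.1 = 1.756 mV.

V_out ≈ 1.76 mV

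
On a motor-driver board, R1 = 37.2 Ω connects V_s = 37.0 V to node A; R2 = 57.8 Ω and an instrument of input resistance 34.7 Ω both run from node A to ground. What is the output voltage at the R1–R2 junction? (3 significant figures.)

V_out ≈ 13.6 V

R2 ‖ R_L = (57.8 × 34.7)/(57.8 + 34.7) = 21.68 Ω.
Now apply the divider: V_out = 37.0 × 0.3682 = 13.62 V.
(Unloaded it would be 22.5 V; the load pulls it down.)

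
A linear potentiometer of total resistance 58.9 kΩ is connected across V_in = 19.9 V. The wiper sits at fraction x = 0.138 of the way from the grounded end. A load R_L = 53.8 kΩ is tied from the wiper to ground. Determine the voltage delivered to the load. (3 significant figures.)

Split the track: R_lower = x·R_p = 8.128 kΩ, R_upper = (1−x)·R_p = 50.77 kΩ.
Lower segment in parallel with the load: 8.128 ‖ 53.8 = 7.061 kΩ.
V_out = 19.9 × 7.061/(50.77 + 7.061) = 2.430 V.
(Unloaded: V_out = x·V_in = 2.75 V.)

V_out ≈ 2.43 V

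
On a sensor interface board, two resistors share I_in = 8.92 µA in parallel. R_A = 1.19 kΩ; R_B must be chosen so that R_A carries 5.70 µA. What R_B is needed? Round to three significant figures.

R_B ≈ 2.11 kΩ

The fraction through R_A equals R_B/(R_A+R_B).
With f = 0.6390, R_B = R_A · f/(1−f) = 1.19 × 1.770 = 2.107 kΩ.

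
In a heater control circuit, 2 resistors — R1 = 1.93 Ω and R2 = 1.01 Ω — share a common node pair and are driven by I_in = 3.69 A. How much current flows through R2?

I ≈ 2.42 A

Two-branch current divider: I_k = I_in · R_other/(R_1 + R_2).
I(R2) = 3.69 × 1.93/(1.93 + 1.01) = 3.69 × 0.6565 = 2.422 A.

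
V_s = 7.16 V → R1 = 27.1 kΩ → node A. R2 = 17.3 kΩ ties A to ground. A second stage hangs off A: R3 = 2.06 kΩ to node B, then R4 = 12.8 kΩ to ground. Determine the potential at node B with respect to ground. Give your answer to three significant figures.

V_B ≈ 1.40 V

The second stage (R3 + R4 = 14.86 kΩ) loads node A in parallel with R2.
R2 ‖ (R3+R4) = 7.994 kΩ.
V_A = 7.16 × 7.994/(27.1 + 7.994) = 1.631 V.
Stage 2 is unloaded, so V_B = V_A · R4/(R3+R4) = 1.631 × 12.8/14.86 = 1.405 V.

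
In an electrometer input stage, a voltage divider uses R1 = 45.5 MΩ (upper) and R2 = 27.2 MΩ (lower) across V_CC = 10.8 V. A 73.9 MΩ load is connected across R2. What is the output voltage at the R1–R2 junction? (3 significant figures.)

V_out ≈ 3.28 V

R2 ‖ R_L = (27.2 × 73.9)/(27.2 + 73.9) = 19.88 MΩ.
Voltage divider with the loaded lower leg: V_out = 10.8 × 19.88/(45.5 + 19.88) = 10.8 × 0.3041 = 3.284 V.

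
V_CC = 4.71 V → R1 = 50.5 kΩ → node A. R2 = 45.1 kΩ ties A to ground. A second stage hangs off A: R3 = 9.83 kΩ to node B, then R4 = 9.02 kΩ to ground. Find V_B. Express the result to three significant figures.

The second stage (R3 + R4 = 18.85 kΩ) loads node A in parallel with R2.
R2 ‖ (R3+R4) = 13.29 kΩ.
First divider: V_A = V_CC · 13.29/(50.5 + 13.29) = 0.9815 V.
Stage 2 is unloaded, so V_B = V_A · R4/(R3+R4) = 0.9815 × 9.02/18.85 = 0.4697 V.

V_B ≈ 0.470 V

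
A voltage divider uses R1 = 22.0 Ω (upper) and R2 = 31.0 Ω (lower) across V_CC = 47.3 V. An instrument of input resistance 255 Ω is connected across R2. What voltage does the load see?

V_out ≈ 26.3 V

R2 ‖ R_L = (31.0 × 255)/(31.0 + 255) = 27.64 Ω.
Then V_out = V_CC · R2'/(R1 + R2') = 47.3 × 27.64/49.64 = 26.34 V.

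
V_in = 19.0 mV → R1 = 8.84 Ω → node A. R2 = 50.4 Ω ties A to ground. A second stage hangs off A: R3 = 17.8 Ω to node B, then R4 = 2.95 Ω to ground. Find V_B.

Node A sees R2 in parallel with the series input of stage 2, R3 + R4 = 20.75 Ω.
R2 ‖ (R3+R4) = 14.70 Ω.
First divider: V_A = V_in · 14.70/(8.84 + 14.70) = 11.86 mV.
Then the unloaded second divider: V_B = V_A × R4/(R3+R4) = 11.86 × 0.1422 = 1.687 mV.

V_B ≈ 1.69 mV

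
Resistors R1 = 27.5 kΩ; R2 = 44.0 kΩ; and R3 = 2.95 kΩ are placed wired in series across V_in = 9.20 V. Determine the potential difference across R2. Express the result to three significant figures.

Total series resistance ΣR = 27.5 + 44.0 + 2.95 = 74.45 kΩ.
Voltage divider: V = V_in · (44.00 / 74.45) = 9.20 × 0.5910 = 5.437 V.

V ≈ 5.44 V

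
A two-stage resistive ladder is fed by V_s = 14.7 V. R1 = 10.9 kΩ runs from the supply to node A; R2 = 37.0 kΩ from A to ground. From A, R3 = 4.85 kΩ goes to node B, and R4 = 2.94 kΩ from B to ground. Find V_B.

The second stage (R3 + R4 = 7.790 kΩ) loads node A in parallel with R2.
Effective lower resistance at A: R2 ‖ 7.790 = 6.435 kΩ.
V_A = 14.7 × 6.435/(10.9 + 6.435) = 5.457 V.
V_B = V_A × 0.3774 = 2.059 V.

V_B ≈ 2.06 V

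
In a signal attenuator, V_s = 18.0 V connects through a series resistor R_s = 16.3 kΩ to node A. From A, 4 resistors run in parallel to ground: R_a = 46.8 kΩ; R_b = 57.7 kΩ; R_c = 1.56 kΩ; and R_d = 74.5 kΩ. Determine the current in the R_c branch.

I ≈ 0.938 mA

Parallel bank: R_p = 1/(1/46.8 + 1/57.7 + 1/1.56 + 1/74.5) = 1.443 kΩ.
Node voltage V_A = V_s · R_p/(R_s + R_p) = 18.0 × 0.08131 = 1.464 V.
Branch current I = V_A/R_c = 1.464/1.56 = 0.9382 mA.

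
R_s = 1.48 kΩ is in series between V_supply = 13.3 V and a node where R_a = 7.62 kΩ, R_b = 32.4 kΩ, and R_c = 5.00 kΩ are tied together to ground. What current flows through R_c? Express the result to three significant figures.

Equivalent of the parallel group: R_p = 2.762 kΩ.
V_A by voltage divider: V_A = 13.3 × 2.762/(1.48 + 2.762) = 8.659 V.
I(R_c) = V_A / R_c = 8.659/5.00 = 1.732 mA.
(Check via current divider: I_total = 3.136 mA; share G_k/ΣG = 0.5523 → same result.)

I ≈ 1.73 mA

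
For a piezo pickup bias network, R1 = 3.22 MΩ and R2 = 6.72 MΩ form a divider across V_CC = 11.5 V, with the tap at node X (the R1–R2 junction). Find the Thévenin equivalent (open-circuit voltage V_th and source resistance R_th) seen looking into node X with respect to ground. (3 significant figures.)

V_th is the unloaded tap voltage: V_CC · R2/(R1+R2) = 11.5 × 0.6761 = 7.775 V.
Looking into X with the source shorted: R_th = R1·R2/(R1+R2) = 3.220 × 6.72/9.940 = 2.177 MΩ.

V_th ≈ 7.77 V, R_th ≈ 2.18 MΩ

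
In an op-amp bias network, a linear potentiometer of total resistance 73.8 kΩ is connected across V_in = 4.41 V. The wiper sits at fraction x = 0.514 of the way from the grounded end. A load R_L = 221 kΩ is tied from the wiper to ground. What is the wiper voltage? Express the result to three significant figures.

Lower segment x·R_p = 37.93 kΩ; upper segment (1−x)·R_p = 35.87 kΩ.
(x·R_p) ‖ R_L = 32.38 kΩ.
Loaded-divider output: V_out = 4.41 × 0.4744 = 2.092 V.

V_out ≈ 2.09 V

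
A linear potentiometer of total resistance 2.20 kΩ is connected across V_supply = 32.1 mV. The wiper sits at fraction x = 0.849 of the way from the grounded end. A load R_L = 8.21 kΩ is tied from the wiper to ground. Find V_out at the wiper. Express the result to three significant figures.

V_out ≈ 26.3 mV

The pot divides into 0.3322 kΩ above the wiper and 1.868 kΩ below.
Lower segment in parallel with the load: 1.868 ‖ 8.21 = 1.522 kΩ.
V_out = 32.1 × 1.522/(0.3322 + 1.522) = 26.35 mV.
(Unloaded: V_out = x·V_supply = 27.3 mV.)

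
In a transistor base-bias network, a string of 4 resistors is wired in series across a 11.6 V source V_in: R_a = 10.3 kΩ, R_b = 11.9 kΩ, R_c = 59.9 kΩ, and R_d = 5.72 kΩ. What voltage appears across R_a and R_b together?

V ≈ 2.93 V

ΣR = 10.3 + 11.9 + 59.9 + 5.72 = 87.82 kΩ.
R_{R_a..R_b} = 10.3 + 11.9 = 22.20 kΩ.
Voltage divider: V = V_in · (22.20 / 87.82) = 11.6 × 0.2528 = 2.932 V.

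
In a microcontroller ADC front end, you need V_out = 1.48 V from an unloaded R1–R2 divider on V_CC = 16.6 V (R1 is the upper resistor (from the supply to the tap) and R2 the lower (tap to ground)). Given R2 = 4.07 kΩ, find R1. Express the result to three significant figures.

Required fraction k = V_out/V_CC = 0.08916.
R1 = R2·(1/k − 1) = 4.07 × 10.22 = 41.58 kΩ.

R1 ≈ 41.6 kΩ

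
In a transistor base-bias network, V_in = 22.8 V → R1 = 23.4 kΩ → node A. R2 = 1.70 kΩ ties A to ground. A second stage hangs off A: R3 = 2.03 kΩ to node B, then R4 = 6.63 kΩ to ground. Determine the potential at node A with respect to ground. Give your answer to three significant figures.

V_A ≈ 1.31 V

Node A sees R2 in parallel with the series input of stage 2, R3 + R4 = 8.660 kΩ.
R2 ‖ (R3+R4) = 1.421 kΩ.
First divider: V_A = V_in · 1.421/(23.4 + 1.421) = 1.305 V.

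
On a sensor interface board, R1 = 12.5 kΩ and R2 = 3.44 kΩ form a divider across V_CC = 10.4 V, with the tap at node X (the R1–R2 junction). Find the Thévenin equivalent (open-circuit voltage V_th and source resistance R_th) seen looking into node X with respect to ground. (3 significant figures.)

V_th ≈ 2.24 V, R_th ≈ 2.70 kΩ

V_th is the unloaded tap voltage: V_CC · R2/(R1+R2) = 10.4 × 0.2158 = 2.244 V.
Zeroing V_CC shorts the top of R1 to ground, so R_th = R1 ‖ R2 = 2.698 kΩ.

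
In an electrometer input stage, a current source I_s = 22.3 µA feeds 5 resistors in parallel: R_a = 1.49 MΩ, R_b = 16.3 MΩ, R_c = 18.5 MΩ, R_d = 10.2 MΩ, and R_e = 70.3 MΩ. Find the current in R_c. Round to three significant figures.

I ≈ 1.34 µA

ΣG = 1/1.49 + 1/16.3 + 1/18.5 + 1/10.2 + 1/70.3 = 0.8988.
R_c takes the fraction G_k/ΣG = 0.05405/0.8988 = 0.06014, so I = 22.3 × 0.06014 = 1.341 µA.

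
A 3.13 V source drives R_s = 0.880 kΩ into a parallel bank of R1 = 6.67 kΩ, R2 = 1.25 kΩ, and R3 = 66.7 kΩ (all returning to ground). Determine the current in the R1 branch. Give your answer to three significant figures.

Equivalent of the parallel group: R_p = 1.036 kΩ.
V_A = 3.13 × 1.036/1.916 = 1.693 V.
Branch current I = V_A/R1 = 1.693/6.67 = 0.2538 mA.
(Check via current divider: I_total = 1.633 mA; share G_k/ΣG = 0.1554 → same result.)

I ≈ 0.254 mA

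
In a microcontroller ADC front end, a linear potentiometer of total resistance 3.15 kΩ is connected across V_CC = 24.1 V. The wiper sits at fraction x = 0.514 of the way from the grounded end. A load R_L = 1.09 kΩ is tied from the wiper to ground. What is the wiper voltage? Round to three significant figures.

V_out ≈ 7.19 V

Lower segment x·R_p = 1.619 kΩ; upper segment (1−x)·R_p = 1.531 kΩ.
(x·R_p) ‖ R_L = 0.6514 kΩ.
V_out = 24.1 × 0.6514/(1.531 + 0.6514) = 7.194 V.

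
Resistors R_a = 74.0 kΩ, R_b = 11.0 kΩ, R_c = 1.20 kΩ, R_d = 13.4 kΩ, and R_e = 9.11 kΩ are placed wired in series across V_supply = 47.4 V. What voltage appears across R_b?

Series total: ΣR = 74.0 + 11.0 + 1.20 + 13.4 + 9.11 = 108.7 kΩ.
By the voltage-divider rule, V = 47.4 × 11.00/108.7 = 4.796 V.

V ≈ 4.80 V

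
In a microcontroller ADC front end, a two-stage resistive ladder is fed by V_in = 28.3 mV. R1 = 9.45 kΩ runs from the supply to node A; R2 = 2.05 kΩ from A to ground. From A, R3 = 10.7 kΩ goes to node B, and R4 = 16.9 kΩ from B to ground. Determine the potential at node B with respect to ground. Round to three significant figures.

V_B ≈ 2.91 mV

Looking into the second stage from A: R3 + R4 = 27.60 kΩ appears in parallel with R2.
R2 ‖ (R3+R4) = 1.908 kΩ.
So V_A = 28.3 × 0.1680 = 4.755 mV.
Then the unloaded second divider: V_B = V_A × R4/(R3+R4) = 4.755 × 0.6123 = 2.911 mV.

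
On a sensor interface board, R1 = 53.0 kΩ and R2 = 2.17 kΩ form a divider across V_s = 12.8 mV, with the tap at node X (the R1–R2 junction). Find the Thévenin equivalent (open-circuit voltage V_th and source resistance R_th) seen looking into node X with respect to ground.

V_th is the unloaded tap voltage: V_s · R2/(R1+R2) = 12.8 × 0.03933 = 0.5035 mV.
Zeroing V_s shorts the top of R1 to ground, so R_th = R1 ‖ R2 = 2.085 kΩ.

V_th ≈ 0.503 mV, R_th ≈ 2.08 kΩ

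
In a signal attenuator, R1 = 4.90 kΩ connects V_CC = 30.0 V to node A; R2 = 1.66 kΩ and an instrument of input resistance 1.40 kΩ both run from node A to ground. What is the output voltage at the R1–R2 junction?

First combine the lower leg with the load: R2 ‖ R_L = 0.7595 kΩ.
Now apply the divider: V_out = 30.0 × 0.1342 = 4.026 V.

V_out ≈ 4.03 V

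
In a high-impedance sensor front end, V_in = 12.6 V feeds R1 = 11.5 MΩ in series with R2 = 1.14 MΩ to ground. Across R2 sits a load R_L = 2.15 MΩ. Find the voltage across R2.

V_out ≈ 0.767 V

The load sits in parallel with R2, giving an effective lower resistance R2' = R2·R_L/(R2+R_L) = 0.7450 MΩ.
Now apply the divider: V_out = 12.6 × 0.06084 = 0.7666 V.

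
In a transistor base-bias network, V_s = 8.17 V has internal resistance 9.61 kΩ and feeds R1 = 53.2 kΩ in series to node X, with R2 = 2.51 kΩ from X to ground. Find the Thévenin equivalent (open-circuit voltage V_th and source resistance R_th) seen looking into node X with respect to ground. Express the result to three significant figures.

R1' = 9.61 + 53.2 = 62.81 kΩ (source resistance + R1).
Open-circuit (no load on X): V_th = V_s · R2/(R1' + R2) = 8.17 × 2.51/(62.81 + 2.51) = 0.3139 V.
Zeroing V_s shorts the top of R1' to ground, so R_th = R1' ‖ R2 = 2.414 kΩ.

V_th ≈ 0.314 V, R_th ≈ 2.41 kΩ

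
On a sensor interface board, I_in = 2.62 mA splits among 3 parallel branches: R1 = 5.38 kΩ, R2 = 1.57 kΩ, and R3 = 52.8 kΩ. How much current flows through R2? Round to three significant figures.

Conductances: ΣG = 1/5.38 + 1/1.57 + 1/52.8 = 0.8418 (1/kΩ).
Current divider: I(R2) = I_in · G_k/ΣG = 2.62 × (0.6369/0.8418) = 2.62 × 0.7567 = 1.983 mA.

I ≈ 1.98 mA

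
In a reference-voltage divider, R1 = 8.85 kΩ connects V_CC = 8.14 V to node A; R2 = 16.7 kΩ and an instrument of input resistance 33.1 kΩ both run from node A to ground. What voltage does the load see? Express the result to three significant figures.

V_out ≈ 4.53 V

R2 ‖ R_L = (16.7 × 33.1)/(16.7 + 33.1) = 11.10 kΩ.
Then V_out = V_CC · R2'/(R1 + R2') = 8.14 × 11.10/19.95 = 4.529 V.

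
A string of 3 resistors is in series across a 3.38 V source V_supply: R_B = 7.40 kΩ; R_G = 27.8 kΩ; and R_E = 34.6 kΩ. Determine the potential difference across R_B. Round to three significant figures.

ΣR = 7.40 + 27.8 + 34.6 = 69.80 kΩ.
By the voltage-divider rule, V = 3.38 × 7.400/69.80 = 0.3583 V.

V ≈ 0.358 V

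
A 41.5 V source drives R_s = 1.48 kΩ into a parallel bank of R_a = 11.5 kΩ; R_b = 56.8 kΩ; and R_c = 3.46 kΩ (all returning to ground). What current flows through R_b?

Parallel bank: R_p = 1/(1/11.5 + 1/56.8 + 1/3.46) = 2.541 kΩ.
V_A by voltage divider: V_A = 41.5 × 2.541/(1.48 + 2.541) = 26.22 V.
Branch current I = V_A/R_b = 26.22/56.8 = 0.4617 mA.

I ≈ 0.462 mA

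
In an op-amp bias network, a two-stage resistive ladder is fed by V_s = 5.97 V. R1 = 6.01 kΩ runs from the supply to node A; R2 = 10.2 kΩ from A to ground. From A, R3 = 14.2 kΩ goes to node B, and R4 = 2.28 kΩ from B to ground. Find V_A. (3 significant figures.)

V_A ≈ 3.06 V

Node A sees R2 in parallel with the series input of stage 2, R3 + R4 = 16.48 kΩ.
R2 ‖ (R3+R4) = 6.300 kΩ.
First divider: V_A = V_s · 6.300/(6.01 + 6.300) = 3.055 V.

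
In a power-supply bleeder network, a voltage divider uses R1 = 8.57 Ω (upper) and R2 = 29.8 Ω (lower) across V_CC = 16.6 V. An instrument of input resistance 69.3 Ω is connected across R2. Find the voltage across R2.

The load sits in parallel with R2, giving an effective lower resistance R2' = R2·R_L/(R2+R_L) = 20.84 Ω.
Now apply the divider: V_out = 16.6 × 0.7086 = 11.76 V.

V_out ≈ 11.8 V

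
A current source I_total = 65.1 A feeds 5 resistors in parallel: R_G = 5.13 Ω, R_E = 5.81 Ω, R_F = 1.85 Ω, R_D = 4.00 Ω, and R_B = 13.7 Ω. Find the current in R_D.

I ≈ 13.2 A

ΣG = 1/5.13 + 1/5.81 + 1/1.85 + 1/4.00 + 1/13.7 = 1.231.
Current divider: I(R_D) = I_total · G_k/ΣG = 65.1 × (0.2500/1.231) = 65.1 × 0.2032 = 13.23 A.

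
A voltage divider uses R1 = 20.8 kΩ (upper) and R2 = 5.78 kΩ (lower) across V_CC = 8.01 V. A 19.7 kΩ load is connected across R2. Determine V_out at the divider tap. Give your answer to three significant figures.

R2 ‖ R_L = (5.78 × 19.7)/(5.78 + 19.7) = 4.469 kΩ.
Then V_out = V_CC · R2'/(R1 + R2') = 8.01 × 4.469/25.27 = 1.417 V.

V_out ≈ 1.42 V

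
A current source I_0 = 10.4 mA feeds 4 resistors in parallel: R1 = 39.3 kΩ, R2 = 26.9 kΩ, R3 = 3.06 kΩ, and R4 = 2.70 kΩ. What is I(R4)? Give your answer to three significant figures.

I ≈ 5.07 mA

Conductances: ΣG = 1/39.3 + 1/26.9 + 1/3.06 + 1/2.70 = 0.7598 (1/kΩ).
Current divider: I(R4) = I_0 · G_k/ΣG = 10.4 × (0.3704/0.7598) = 10.4 × 0.4875 = 5.070 mA.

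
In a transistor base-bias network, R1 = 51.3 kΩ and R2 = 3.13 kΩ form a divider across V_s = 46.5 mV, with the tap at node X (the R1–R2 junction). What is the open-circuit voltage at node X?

V_th ≈ 2.67 mV

With X open, the divider is unloaded: V_th = 46.5 × 3.13/54.43 = 2.674 mV.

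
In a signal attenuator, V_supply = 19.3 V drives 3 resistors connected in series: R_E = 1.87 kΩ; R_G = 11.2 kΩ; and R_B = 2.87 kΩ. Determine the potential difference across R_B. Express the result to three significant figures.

V ≈ 3.47 V

ΣR = 1.87 + 11.2 + 2.87 = 15.94 kΩ.
Voltage divider: V = V_supply · (2.870 / 15.94) = 19.3 × 0.1801 = 3.475 V.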